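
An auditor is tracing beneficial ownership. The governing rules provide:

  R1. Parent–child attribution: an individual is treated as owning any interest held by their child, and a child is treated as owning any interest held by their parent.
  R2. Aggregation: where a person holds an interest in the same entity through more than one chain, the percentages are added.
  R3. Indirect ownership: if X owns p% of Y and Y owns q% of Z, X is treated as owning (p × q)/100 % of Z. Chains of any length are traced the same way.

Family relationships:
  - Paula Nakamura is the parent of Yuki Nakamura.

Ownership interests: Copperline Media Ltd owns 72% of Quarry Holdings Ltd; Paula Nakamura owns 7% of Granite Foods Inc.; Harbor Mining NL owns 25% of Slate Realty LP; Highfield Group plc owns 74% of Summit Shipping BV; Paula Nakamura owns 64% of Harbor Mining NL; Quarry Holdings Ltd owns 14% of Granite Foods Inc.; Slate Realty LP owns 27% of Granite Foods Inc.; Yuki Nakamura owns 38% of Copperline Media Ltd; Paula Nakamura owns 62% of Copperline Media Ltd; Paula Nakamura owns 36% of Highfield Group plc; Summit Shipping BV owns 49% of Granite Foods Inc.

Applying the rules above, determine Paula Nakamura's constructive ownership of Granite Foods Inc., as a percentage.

34.4536%

By parent–child attribution (R1), Paula Nakamura is treated as also owning Yuki Nakamura's interest in Copperline Media Ltd, giving 62% + 38% = 100%.
Chain via Highfield Group plc → Summit Shipping BV (R3): 36% × 74% × 49% = 13.0536% of Granite Foods Inc.
Chain via Copperline Media Ltd → Quarry Holdings Ltd (R3): 100% × 72% × 14% = 10.08% of Granite Foods Inc.
Chain via Harbor Mining NL → Slate Realty LP (R3): 64% × 25% × 27% = 4.32% of Granite Foods Inc.
Direct interest in Granite Foods Inc: 7%.
Aggregating (R2): 13.0536% + 10.08% + 4.32% + 7% = 34.4536%.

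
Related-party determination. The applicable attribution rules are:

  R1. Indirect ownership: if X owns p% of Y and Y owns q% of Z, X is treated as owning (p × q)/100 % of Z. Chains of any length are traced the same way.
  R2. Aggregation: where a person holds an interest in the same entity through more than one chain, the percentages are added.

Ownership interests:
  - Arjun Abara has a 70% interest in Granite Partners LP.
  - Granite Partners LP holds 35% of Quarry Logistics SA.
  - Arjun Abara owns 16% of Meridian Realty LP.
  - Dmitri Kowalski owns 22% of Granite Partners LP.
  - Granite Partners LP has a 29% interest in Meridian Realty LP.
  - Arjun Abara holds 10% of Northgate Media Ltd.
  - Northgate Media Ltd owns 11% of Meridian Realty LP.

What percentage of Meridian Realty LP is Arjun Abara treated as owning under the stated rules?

37.4%

Chain via Northgate Media Ltd (R1): 10% × 11% = 1.1% of Meridian Realty LP.
Chain via Granite Partners LP (R1): 70% × 29% = 20.3% of Meridian Realty LP.
Direct interest in Meridian Realty LP: 16%.
Aggregating (R2): 1.1% + 20.3% + 16% = 37.4%.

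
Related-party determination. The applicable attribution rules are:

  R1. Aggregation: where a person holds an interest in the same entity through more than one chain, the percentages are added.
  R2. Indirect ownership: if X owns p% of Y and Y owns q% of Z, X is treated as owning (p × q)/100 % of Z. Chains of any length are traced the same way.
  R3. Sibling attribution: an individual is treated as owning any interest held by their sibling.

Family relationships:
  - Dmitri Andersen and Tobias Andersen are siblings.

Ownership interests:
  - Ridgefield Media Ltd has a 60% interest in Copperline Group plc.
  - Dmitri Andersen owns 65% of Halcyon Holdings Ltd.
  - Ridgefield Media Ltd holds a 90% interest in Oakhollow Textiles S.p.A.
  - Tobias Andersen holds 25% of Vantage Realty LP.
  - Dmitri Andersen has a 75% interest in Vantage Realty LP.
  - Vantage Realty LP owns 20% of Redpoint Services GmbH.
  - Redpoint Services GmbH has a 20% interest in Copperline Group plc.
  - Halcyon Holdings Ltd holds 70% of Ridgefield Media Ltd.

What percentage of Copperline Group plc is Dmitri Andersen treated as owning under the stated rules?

31.3%

By sibling attribution (R3), Dmitri Andersen is treated as also owning Tobias Andersen's interest in Vantage Realty LP, giving 75% + 25% = 100%.
Chain via Vantage Realty LP → Redpoint Services GmbH (R2): 100% × 20% × 20% = 4% of Copperline Group plc.
Chain via Halcyon Holdings Ltd → Ridgefield Media Ltd (R2): 65% × 70% × 60% = 27.3% of Copperline Group plc.
Aggregating (R1): 4% + 27.3% = 31.3%.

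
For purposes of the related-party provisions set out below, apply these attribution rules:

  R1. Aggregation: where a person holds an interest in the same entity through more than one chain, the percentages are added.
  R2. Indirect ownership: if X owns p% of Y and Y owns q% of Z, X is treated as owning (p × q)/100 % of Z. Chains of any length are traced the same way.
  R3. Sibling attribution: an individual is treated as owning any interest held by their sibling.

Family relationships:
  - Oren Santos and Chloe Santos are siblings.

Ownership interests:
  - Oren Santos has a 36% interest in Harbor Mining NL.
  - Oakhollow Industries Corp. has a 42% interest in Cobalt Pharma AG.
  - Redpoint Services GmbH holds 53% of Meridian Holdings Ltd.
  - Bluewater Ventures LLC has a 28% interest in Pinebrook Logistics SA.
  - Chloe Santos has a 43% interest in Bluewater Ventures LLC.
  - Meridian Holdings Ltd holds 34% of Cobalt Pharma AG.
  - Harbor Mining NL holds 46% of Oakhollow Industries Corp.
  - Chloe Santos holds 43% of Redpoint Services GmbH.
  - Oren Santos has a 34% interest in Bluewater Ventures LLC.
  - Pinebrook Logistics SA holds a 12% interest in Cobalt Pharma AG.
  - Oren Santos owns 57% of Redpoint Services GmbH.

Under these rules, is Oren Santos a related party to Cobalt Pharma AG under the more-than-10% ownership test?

By sibling attribution (R3), Oren Santos is treated as also owning Chloe Santos's interest in Redpoint Services GmbH, giving 57% + 43% = 100%.
By sibling attribution (R3), Oren Santos is treated as also owning Chloe Santos's interest in Bluewater Ventures LLC, giving 34% + 43% = 77%.
Chain via Harbor Mining NL → Oakhollow Industries Corp. (R2): 36% × 46% × 42% = 6.9552% of Cobalt Pharma AG.
Chain via Redpoint Services GmbH → Meridian Holdings Ltd (R2): 100% × 53% × 34% = 18.02% of Cobalt Pharma AG.
Chain via Bluewater Ventures LLC → Pinebrook Logistics SA (R2): 77% × 28% × 12% = 2.5872% of Cobalt Pharma AG.
Aggregating (R1): 6.9552% + 18.02% + 2.5872% = 27.5624%.
27.5624% exceeds the 10% threshold, so Oren is a related party to Cobalt Pharma AG.

Yes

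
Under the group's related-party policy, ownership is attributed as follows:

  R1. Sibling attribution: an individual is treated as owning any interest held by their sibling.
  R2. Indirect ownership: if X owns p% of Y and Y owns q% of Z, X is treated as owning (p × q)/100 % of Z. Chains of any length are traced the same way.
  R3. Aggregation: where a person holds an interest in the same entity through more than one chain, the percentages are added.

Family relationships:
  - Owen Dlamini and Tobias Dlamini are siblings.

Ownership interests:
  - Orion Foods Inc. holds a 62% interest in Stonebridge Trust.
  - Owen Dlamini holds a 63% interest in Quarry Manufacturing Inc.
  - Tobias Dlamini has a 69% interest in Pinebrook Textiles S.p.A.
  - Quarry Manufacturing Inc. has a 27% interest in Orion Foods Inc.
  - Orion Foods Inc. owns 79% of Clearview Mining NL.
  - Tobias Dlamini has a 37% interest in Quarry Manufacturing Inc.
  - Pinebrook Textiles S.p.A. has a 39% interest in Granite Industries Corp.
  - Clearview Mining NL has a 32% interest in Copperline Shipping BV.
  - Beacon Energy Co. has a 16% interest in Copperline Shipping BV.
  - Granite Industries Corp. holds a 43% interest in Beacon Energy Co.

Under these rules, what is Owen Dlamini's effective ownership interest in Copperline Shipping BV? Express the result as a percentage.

8.677008%

By sibling attribution (R1), Owen Dlamini is treated as also owning Tobias Dlamini's interest in Quarry Manufacturing Inc, giving 63% + 37% = 100%.
By sibling attribution (R1), Owen Dlamini is treated as owning Tobias Dlamini's 69% interest in Pinebrook Textiles S.p.A.
Chain via Quarry Manufacturing Inc. → Orion Foods Inc. → Clearview Mining NL (R2): 100% × 27% × 79% × 32% = 6.8256% of Copperline Shipping BV.
Chain via Pinebrook Textiles S.p.A. → Granite Industries Corp. → Beacon Energy Co. (R2): 69% × 39% × 43% × 16% = 1.851408% of Copperline Shipping BV.
Aggregating (R3): 6.8256% + 1.851408% = 8.677008%.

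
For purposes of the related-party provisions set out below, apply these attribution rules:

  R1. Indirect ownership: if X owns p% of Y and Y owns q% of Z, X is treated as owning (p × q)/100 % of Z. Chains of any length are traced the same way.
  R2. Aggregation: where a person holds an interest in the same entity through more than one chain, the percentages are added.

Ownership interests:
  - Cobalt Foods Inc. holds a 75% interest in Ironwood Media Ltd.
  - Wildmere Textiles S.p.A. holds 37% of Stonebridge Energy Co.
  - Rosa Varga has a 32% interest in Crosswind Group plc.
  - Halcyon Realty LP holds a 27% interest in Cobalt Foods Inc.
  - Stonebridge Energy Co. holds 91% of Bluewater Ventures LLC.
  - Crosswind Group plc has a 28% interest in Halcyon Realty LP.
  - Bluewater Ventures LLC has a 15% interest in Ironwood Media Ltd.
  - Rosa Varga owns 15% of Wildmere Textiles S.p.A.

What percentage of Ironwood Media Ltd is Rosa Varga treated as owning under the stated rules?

2.571975%

Chain via Crosswind Group plc → Halcyon Realty LP → Cobalt Foods Inc. (R1): 32% × 28% × 27% × 75% = 1.8144% of Ironwood Media Ltd.
Chain via Wildmere Textiles S.p.A. → Stonebridge Energy Co. → Bluewater Ventures LLC (R1): 15% × 37% × 91% × 15% = 0.757575% of Ironwood Media Ltd.
Aggregating (R2): 1.8144% + 0.757575% = 2.571975%.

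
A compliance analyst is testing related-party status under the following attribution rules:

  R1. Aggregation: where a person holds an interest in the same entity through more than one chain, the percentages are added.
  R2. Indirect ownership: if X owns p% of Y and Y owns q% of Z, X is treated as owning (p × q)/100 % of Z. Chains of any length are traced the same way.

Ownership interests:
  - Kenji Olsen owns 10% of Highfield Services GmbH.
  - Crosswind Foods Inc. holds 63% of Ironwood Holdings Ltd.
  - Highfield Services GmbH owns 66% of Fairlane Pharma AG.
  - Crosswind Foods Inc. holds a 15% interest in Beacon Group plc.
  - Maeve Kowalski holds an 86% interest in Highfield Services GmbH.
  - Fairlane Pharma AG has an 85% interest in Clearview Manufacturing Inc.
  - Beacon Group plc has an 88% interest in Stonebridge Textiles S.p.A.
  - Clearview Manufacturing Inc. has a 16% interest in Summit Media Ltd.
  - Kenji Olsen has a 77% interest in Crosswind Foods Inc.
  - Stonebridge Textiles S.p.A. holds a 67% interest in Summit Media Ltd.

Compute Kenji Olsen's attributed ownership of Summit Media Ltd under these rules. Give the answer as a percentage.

Chain via Crosswind Foods Inc. → Beacon Group plc → Stonebridge Textiles S.p.A. (R2): 77% × 15% × 88% × 67% = 6.80988% of Summit Media Ltd.
Chain via Highfield Services GmbH → Fairlane Pharma AG → Clearview Manufacturing Inc. (R2): 10% × 66% × 85% × 16% = 0.8976% of Summit Media Ltd.
Aggregating (R1): 6.80988% + 0.8976% = 7.70748%.

7.70748%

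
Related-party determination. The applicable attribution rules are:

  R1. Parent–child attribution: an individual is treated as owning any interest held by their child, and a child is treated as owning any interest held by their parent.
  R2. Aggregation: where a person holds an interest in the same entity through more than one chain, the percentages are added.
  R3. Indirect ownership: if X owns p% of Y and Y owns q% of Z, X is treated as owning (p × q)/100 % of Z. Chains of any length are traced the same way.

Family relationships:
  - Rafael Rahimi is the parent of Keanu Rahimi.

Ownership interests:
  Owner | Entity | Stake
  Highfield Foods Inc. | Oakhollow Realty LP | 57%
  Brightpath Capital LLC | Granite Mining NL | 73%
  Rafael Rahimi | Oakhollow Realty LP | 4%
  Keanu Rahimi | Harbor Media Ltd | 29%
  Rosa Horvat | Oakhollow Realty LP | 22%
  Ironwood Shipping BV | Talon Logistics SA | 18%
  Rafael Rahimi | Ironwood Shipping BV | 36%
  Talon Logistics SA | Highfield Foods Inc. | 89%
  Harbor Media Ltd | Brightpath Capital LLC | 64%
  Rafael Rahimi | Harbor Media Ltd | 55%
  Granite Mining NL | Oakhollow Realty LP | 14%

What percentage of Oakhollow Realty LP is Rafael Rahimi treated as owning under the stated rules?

12.781576%

By parent–child attribution (R1), Rafael Rahimi is treated as also owning Keanu Rahimi's interest in Harbor Media Ltd, giving 55% + 29% = 84%.
Chain via Ironwood Shipping BV → Talon Logistics SA → Highfield Foods Inc. (R3): 36% × 18% × 89% × 57% = 3.287304% of Oakhollow Realty LP.
Chain via Harbor Media Ltd → Brightpath Capital LLC → Granite Mining NL (R3): 84% × 64% × 73% × 14% = 5.494272% of Oakhollow Realty LP.
Direct interest in Oakhollow Realty LP: 4%.
Aggregating (R2): 3.287304% + 5.494272% + 4% = 12.781576%.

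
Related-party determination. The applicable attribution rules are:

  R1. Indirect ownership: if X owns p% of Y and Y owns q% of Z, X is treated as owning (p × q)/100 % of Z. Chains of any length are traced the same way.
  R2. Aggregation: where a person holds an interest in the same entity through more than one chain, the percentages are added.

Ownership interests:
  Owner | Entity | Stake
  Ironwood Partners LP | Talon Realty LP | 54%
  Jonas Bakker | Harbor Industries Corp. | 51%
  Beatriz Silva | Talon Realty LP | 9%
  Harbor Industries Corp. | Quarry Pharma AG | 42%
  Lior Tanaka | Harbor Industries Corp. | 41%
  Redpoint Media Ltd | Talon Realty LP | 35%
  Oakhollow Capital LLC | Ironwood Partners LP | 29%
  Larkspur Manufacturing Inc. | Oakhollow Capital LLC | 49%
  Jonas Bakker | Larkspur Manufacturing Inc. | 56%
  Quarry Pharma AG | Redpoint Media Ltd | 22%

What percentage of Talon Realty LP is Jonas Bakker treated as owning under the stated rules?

Chain via Larkspur Manufacturing Inc. → Oakhollow Capital LLC → Ironwood Partners LP (R1): 56% × 49% × 29% × 54% = 4.297104% of Talon Realty LP.
Chain via Harbor Industries Corp. → Quarry Pharma AG → Redpoint Media Ltd (R1): 51% × 42% × 22% × 35% = 1.64934% of Talon Realty LP.
Aggregating (R2): 4.297104% + 1.64934% = 5.946444%.

5.946444%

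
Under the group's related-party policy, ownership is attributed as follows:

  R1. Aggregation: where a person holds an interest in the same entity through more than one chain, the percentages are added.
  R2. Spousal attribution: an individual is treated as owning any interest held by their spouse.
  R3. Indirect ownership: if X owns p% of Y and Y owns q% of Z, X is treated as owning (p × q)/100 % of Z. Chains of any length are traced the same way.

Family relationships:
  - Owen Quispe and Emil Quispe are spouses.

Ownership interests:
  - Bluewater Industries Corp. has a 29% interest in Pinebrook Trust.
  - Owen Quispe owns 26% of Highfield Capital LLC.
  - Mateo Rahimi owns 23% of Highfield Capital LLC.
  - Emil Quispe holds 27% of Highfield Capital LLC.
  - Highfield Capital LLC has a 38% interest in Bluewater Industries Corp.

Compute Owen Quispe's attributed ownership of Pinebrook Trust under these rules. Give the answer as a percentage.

5.8406%

By spousal attribution (R2), Owen Quispe is treated as also owning Emil Quispe's interest in Highfield Capital LLC, giving 26% + 27% = 53%.
Chain via Highfield Capital LLC → Bluewater Industries Corp. (R3): 53% × 38% × 29% = 5.8406% of Pinebrook Trust.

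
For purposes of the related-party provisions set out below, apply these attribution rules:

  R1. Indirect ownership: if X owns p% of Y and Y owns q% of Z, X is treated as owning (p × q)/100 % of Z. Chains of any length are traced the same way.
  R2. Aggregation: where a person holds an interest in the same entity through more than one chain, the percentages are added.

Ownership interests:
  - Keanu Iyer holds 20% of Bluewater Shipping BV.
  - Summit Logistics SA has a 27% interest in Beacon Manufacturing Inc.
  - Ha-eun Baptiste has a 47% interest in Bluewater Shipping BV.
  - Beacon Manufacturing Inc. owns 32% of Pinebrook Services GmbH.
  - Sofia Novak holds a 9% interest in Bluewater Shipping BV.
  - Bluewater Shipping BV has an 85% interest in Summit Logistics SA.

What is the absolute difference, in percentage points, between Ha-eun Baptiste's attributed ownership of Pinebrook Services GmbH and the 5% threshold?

1.54832

Chain via Bluewater Shipping BV → Summit Logistics SA → Beacon Manufacturing Inc. (R1): 47% × 85% × 27% × 32% = 3.45168% of Pinebrook Services GmbH.
3.45168% falls short of the 5% threshold by 1.54832 percentage points.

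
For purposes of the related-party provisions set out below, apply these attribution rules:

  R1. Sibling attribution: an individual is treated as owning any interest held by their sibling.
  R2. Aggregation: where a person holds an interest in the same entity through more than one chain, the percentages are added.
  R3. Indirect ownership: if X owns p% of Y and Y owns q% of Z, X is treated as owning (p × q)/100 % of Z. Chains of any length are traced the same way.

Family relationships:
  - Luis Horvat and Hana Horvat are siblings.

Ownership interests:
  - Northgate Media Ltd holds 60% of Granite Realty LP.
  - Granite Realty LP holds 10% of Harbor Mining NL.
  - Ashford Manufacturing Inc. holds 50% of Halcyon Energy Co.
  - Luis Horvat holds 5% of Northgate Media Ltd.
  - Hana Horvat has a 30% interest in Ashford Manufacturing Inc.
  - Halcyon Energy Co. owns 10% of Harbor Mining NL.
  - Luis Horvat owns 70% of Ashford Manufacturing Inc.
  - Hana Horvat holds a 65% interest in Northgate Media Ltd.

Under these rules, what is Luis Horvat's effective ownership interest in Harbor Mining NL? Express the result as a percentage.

By sibling attribution (R1), Luis Horvat is treated as also owning Hana Horvat's interest in Ashford Manufacturing Inc, giving 70% + 30% = 100%.
By sibling attribution (R1), Luis Horvat is treated as also owning Hana Horvat's interest in Northgate Media Ltd, giving 5% + 65% = 70%.
Chain via Ashford Manufacturing Inc. → Halcyon Energy Co. (R3): 100% × 50% × 10% = 5% of Harbor Mining NL.
Chain via Northgate Media Ltd → Granite Realty LP (R3): 70% × 60% × 10% = 4.2% of Harbor Mining NL.
Aggregating (R2): 5% + 4.2% = 9.2%.

9.2%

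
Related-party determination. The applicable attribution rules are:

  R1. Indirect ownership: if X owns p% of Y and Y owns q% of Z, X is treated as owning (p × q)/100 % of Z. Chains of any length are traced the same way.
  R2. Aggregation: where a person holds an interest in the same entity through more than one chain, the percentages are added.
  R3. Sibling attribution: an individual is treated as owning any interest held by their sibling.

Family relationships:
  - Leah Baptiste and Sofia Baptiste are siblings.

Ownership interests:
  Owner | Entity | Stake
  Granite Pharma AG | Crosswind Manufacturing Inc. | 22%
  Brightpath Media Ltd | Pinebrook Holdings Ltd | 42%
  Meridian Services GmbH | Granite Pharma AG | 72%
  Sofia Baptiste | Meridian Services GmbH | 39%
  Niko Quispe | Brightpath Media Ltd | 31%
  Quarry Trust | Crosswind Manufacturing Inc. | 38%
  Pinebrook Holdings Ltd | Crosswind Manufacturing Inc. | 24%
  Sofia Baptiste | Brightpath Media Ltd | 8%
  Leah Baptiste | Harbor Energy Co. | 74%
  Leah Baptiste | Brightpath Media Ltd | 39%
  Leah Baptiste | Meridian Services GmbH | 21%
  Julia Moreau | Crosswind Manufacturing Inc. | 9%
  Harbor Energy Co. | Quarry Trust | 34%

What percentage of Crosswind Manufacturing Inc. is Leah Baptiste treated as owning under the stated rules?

By sibling attribution (R3), Leah Baptiste is treated as also owning Sofia Baptiste's interest in Meridian Services GmbH, giving 21% + 39% = 60%.
By sibling attribution (R3), Leah Baptiste is treated as also owning Sofia Baptiste's interest in Brightpath Media Ltd, giving 39% + 8% = 47%.
Chain via Meridian Services GmbH → Granite Pharma AG (R1): 60% × 72% × 22% = 9.504% of Crosswind Manufacturing Inc.
Chain via Harbor Energy Co. → Quarry Trust (R1): 74% × 34% × 38% = 9.5608% of Crosswind Manufacturing Inc.
Chain via Brightpath Media Ltd → Pinebrook Holdings Ltd (R1): 47% × 42% × 24% = 4.7376% of Crosswind Manufacturing Inc.
Aggregating (R2): 9.504% + 9.5608% + 4.7376% = 23.8024%.

23.8024%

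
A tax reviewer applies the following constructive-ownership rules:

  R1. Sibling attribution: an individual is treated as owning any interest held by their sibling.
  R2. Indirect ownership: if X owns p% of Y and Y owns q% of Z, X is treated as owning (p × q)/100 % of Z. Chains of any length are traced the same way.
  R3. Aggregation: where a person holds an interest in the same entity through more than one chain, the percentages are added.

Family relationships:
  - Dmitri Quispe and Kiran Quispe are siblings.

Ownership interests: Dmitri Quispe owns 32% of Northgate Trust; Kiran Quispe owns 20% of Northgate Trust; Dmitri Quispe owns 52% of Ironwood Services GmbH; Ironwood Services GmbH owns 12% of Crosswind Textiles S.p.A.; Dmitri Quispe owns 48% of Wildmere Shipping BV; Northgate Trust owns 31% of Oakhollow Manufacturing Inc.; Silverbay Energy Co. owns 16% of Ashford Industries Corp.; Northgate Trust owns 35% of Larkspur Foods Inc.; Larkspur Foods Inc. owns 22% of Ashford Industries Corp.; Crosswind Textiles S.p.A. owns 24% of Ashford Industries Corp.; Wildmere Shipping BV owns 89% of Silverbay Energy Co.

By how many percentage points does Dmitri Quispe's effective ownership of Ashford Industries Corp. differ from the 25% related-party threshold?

12.6632

By sibling attribution (R1), Dmitri Quispe is treated as also owning Kiran Quispe's interest in Northgate Trust, giving 32% + 20% = 52%.
Chain via Wildmere Shipping BV → Silverbay Energy Co. (R2): 48% × 89% × 16% = 6.8352% of Ashford Industries Corp.
Chain via Ironwood Services GmbH → Crosswind Textiles S.p.A. (R2): 52% × 12% × 24% = 1.4976% of Ashford Industries Corp.
Chain via Northgate Trust → Larkspur Foods Inc. (R2): 52% × 35% × 22% = 4.004% of Ashford Industries Corp.
Aggregating (R3): 6.8352% + 1.4976% + 4.004% = 12.3368%.
12.3368% falls short of the 25% threshold by 12.6632 percentage points.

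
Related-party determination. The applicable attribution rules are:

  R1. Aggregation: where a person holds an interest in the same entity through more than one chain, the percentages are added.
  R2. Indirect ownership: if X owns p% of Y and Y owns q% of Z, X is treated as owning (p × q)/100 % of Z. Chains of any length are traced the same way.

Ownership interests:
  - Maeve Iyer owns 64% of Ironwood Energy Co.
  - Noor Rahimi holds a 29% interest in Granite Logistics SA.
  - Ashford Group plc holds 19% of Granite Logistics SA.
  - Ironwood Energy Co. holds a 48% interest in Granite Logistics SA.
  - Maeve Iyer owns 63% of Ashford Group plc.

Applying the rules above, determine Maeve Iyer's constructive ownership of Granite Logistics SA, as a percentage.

Chain via Ironwood Energy Co. (R2): 64% × 48% = 30.72% of Granite Logistics SA.
Chain via Ashford Group plc (R2): 63% × 19% = 11.97% of Granite Logistics SA.
Aggregating (R1): 30.72% + 11.97% = 42.69%.

42.69%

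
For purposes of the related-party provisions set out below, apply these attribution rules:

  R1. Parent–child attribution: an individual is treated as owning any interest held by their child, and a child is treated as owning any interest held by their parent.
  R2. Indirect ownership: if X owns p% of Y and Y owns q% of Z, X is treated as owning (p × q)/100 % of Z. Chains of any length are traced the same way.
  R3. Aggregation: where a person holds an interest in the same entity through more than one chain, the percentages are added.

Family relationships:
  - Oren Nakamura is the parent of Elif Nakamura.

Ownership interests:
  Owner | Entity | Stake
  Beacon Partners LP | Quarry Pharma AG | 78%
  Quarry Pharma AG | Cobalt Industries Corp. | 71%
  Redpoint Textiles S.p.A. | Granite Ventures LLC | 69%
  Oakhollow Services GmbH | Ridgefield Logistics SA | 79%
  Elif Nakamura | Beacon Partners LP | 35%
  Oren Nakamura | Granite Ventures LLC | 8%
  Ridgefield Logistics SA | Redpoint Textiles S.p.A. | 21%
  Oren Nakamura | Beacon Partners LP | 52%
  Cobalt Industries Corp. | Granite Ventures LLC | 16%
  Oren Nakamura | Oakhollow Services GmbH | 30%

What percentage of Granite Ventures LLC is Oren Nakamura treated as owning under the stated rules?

By parent–child attribution (R1), Oren Nakamura is treated as also owning Elif Nakamura's interest in Beacon Partners LP, giving 52% + 35% = 87%.
Chain via Beacon Partners LP → Quarry Pharma AG → Cobalt Industries Corp. (R2): 87% × 78% × 71% × 16% = 7.708896% of Granite Ventures LLC.
Chain via Oakhollow Services GmbH → Ridgefield Logistics SA → Redpoint Textiles S.p.A. (R2): 30% × 79% × 21% × 69% = 3.43413% of Granite Ventures LLC.
Direct interest in Granite Ventures LLC: 8%.
Aggregating (R3): 7.708896% + 3.43413% + 8% = 19.143026%.

19.143026%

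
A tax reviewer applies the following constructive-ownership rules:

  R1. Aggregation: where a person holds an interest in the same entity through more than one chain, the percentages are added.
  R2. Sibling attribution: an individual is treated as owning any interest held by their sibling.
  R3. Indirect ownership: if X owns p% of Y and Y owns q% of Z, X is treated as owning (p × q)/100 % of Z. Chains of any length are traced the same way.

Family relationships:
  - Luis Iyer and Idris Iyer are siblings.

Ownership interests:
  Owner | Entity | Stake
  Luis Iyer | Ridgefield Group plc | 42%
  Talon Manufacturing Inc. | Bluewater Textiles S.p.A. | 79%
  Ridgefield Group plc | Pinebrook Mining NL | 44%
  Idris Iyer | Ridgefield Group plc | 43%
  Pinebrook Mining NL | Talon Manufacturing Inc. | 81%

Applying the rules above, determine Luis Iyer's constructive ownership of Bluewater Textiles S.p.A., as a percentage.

By sibling attribution (R2), Luis Iyer is treated as also owning Idris Iyer's interest in Ridgefield Group plc, giving 42% + 43% = 85%.
Chain via Ridgefield Group plc → Pinebrook Mining NL → Talon Manufacturing Inc. (R3): 85% × 44% × 81% × 79% = 23.93226% of Bluewater Textiles S.p.A.

23.93226%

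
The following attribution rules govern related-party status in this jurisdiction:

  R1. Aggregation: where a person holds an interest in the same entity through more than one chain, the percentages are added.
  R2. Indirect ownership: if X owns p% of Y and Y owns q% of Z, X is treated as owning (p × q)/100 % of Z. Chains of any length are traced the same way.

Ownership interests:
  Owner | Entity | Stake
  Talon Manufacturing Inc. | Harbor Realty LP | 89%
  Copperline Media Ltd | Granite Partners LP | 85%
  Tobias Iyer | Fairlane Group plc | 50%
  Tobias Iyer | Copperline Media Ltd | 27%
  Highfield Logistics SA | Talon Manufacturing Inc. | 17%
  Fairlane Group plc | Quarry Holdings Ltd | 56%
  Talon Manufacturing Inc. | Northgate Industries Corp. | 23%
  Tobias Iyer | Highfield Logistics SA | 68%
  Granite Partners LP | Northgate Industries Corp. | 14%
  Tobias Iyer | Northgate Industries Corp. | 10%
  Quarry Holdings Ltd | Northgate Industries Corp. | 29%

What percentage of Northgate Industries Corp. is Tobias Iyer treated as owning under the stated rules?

23.9918%

Chain via Copperline Media Ltd → Granite Partners LP (R2): 27% × 85% × 14% = 3.213% of Northgate Industries Corp.
Chain via Fairlane Group plc → Quarry Holdings Ltd (R2): 50% × 56% × 29% = 8.12% of Northgate Industries Corp.
Chain via Highfield Logistics SA → Talon Manufacturing Inc. (R2): 68% × 17% × 23% = 2.6588% of Northgate Industries Corp.
Direct interest in Northgate Industries Corp: 10%.
Aggregating (R1): 3.213% + 8.12% + 2.6588% + 10% = 23.9918%.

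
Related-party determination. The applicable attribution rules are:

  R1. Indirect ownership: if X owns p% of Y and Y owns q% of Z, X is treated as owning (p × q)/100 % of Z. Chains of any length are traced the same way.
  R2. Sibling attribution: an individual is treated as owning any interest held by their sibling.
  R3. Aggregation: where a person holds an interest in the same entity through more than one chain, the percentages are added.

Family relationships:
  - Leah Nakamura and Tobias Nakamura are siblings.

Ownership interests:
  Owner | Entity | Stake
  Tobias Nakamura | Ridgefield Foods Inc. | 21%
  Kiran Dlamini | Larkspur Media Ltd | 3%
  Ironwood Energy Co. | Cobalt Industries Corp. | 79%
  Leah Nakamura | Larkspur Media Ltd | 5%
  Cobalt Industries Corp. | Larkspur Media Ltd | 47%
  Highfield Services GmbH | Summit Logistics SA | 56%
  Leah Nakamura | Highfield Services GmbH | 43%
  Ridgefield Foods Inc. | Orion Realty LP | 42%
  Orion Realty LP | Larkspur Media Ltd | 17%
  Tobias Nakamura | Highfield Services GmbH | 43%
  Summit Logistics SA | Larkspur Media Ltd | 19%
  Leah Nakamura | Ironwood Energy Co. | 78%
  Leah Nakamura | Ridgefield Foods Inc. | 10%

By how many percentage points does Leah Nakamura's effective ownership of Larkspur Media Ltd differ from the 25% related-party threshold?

20.3252

By sibling attribution (R2), Leah Nakamura is treated as also owning Tobias Nakamura's interest in Ridgefield Foods Inc, giving 10% + 21% = 31%.
By sibling attribution (R2), Leah Nakamura is treated as also owning Tobias Nakamura's interest in Highfield Services GmbH, giving 43% + 43% = 86%.
Chain via Ironwood Energy Co. → Cobalt Industries Corp. (R1): 78% × 79% × 47% = 28.9614% of Larkspur Media Ltd.
Chain via Ridgefield Foods Inc. → Orion Realty LP (R1): 31% × 42% × 17% = 2.2134% of Larkspur Media Ltd.
Chain via Highfield Services GmbH → Summit Logistics SA (R1): 86% × 56% × 19% = 9.1504% of Larkspur Media Ltd.
Direct interest in Larkspur Media Ltd: 5%.
Aggregating (R3): 28.9614% + 2.2134% + 9.1504% + 5% = 45.3252%.
45.3252% exceeds the 25% threshold by 20.3252 percentage points.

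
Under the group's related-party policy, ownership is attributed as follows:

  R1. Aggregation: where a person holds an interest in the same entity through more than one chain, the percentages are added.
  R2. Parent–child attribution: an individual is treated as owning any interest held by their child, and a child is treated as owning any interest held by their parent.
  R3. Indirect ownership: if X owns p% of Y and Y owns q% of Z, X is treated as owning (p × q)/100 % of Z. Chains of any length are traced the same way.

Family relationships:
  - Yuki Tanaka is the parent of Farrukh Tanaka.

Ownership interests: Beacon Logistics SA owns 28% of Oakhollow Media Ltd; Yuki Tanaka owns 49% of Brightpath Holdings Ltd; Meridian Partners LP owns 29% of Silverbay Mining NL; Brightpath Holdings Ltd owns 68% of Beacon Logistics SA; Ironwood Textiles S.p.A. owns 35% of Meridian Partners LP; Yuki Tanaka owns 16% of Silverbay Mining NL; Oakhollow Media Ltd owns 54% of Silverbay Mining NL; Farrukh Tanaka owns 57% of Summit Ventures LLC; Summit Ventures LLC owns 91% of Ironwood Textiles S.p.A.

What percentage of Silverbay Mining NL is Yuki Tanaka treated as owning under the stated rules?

By parent–child attribution (R2), Yuki Tanaka is treated as owning Farrukh Tanaka's 57% interest in Summit Ventures LLC.
Chain via Brightpath Holdings Ltd → Beacon Logistics SA → Oakhollow Media Ltd (R3): 49% × 68% × 28% × 54% = 5.037984% of Silverbay Mining NL.
Direct interest in Silverbay Mining NL: 16%.
Chain via Summit Ventures LLC → Ironwood Textiles S.p.A. → Meridian Partners LP (R3): 57% × 91% × 35% × 29% = 5.264805% of Silverbay Mining NL.
Aggregating (R1): 5.037984% + 16% + 5.264805% = 26.302789%.

26.302789%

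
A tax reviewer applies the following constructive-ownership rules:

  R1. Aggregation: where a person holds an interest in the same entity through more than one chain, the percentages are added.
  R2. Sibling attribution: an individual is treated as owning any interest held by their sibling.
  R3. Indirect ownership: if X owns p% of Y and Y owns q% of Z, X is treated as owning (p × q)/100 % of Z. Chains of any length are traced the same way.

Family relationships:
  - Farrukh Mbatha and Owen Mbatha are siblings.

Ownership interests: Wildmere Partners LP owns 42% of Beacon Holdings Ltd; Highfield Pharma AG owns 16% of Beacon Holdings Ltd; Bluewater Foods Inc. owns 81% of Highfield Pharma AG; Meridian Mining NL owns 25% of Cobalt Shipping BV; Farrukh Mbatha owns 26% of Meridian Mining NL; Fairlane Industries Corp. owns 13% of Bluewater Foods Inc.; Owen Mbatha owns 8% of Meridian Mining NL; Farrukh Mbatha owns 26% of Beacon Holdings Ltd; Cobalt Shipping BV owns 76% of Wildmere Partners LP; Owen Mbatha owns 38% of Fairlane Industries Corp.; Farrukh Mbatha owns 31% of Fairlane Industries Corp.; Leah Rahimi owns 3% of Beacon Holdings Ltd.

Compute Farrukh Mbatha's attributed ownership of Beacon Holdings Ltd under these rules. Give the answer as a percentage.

29.875712%

By sibling attribution (R2), Farrukh Mbatha is treated as also owning Owen Mbatha's interest in Fairlane Industries Corp, giving 31% + 38% = 69%.
By sibling attribution (R2), Farrukh Mbatha is treated as also owning Owen Mbatha's interest in Meridian Mining NL, giving 26% + 8% = 34%.
Chain via Fairlane Industries Corp. → Bluewater Foods Inc. → Highfield Pharma AG (R3): 69% × 13% × 81% × 16% = 1.162512% of Beacon Holdings Ltd.
Chain via Meridian Mining NL → Cobalt Shipping BV → Wildmere Partners LP (R3): 34% × 25% × 76% × 42% = 2.7132% of Beacon Holdings Ltd.
Direct interest in Beacon Holdings Ltd: 26%.
Aggregating (R1): 1.162512% + 2.7132% + 26% = 29.875712%.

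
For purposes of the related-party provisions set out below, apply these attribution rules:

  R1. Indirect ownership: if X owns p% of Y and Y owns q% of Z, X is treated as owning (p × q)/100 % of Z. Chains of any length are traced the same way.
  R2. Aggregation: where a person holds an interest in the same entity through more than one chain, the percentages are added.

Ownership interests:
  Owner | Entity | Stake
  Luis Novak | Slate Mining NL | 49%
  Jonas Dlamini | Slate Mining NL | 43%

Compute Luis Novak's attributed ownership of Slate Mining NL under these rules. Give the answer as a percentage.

49%

Direct interest in Slate Mining NL: 49%.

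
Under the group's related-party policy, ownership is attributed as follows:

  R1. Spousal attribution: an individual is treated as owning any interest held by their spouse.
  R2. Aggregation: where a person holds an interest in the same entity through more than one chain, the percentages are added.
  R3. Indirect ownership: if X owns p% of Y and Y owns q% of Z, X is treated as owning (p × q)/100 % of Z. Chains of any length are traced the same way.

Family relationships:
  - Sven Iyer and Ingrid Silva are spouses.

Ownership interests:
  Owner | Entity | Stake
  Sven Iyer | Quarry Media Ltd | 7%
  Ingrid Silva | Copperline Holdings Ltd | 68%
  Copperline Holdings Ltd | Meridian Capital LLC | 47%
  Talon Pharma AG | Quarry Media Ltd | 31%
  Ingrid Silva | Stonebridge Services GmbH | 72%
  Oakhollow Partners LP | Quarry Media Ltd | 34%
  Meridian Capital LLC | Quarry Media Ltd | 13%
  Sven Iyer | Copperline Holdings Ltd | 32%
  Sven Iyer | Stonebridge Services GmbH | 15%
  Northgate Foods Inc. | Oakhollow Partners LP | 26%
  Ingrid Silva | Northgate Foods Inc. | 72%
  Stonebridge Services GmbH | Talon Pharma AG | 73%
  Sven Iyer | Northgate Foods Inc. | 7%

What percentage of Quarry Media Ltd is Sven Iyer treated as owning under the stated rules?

39.7817%

By spousal attribution (R1), Sven Iyer is treated as also owning Ingrid Silva's interest in Copperline Holdings Ltd, giving 32% + 68% = 100%.
By spousal attribution (R1), Sven Iyer is treated as also owning Ingrid Silva's interest in Northgate Foods Inc, giving 7% + 72% = 79%.
By spousal attribution (R1), Sven Iyer is treated as also owning Ingrid Silva's interest in Stonebridge Services GmbH, giving 15% + 72% = 87%.
Chain via Copperline Holdings Ltd → Meridian Capital LLC (R3): 100% × 47% × 13% = 6.11% of Quarry Media Ltd.
Chain via Northgate Foods Inc. → Oakhollow Partners LP (R3): 79% × 26% × 34% = 6.9836% of Quarry Media Ltd.
Chain via Stonebridge Services GmbH → Talon Pharma AG (R3): 87% × 73% × 31% = 19.6881% of Quarry Media Ltd.
Direct interest in Quarry Media Ltd: 7%.
Aggregating (R2): 6.11% + 6.9836% + 19.6881% + 7% = 39.7817%.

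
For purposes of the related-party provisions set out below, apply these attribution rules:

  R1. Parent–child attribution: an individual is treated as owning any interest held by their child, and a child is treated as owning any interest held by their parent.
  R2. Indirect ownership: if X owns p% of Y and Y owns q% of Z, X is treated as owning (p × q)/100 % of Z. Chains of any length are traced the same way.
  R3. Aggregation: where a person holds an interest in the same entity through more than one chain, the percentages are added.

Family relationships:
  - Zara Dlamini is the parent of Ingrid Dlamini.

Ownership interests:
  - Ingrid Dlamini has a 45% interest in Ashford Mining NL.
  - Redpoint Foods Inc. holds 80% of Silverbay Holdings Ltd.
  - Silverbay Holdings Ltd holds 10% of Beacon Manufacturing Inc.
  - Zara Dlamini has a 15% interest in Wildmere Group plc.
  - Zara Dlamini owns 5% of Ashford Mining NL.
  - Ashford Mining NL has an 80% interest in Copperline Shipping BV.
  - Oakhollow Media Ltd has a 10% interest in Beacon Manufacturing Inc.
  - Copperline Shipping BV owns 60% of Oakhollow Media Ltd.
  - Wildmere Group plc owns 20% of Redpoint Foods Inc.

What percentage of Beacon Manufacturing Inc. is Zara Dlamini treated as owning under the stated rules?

2.64%

By parent–child attribution (R1), Zara Dlamini is treated as also owning Ingrid Dlamini's interest in Ashford Mining NL, giving 5% + 45% = 50%.
Chain via Wildmere Group plc → Redpoint Foods Inc. → Silverbay Holdings Ltd (R2): 15% × 20% × 80% × 10% = 0.24% of Beacon Manufacturing Inc.
Chain via Ashford Mining NL → Copperline Shipping BV → Oakhollow Media Ltd (R2): 50% × 80% × 60% × 10% = 2.4% of Beacon Manufacturing Inc.
Aggregating (R3): 0.24% + 2.4% = 2.64%.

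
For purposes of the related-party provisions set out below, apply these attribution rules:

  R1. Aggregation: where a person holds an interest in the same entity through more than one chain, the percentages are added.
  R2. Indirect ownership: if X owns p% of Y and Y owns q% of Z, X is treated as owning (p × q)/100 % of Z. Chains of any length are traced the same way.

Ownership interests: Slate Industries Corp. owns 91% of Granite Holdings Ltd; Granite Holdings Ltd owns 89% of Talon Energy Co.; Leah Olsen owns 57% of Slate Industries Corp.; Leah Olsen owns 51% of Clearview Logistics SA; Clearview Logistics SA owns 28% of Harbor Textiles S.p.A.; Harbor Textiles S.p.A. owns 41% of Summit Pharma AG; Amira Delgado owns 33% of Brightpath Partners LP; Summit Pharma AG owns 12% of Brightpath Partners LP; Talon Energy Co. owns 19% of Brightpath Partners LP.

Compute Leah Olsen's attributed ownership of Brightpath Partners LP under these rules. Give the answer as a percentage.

Chain via Clearview Logistics SA → Harbor Textiles S.p.A. → Summit Pharma AG (R2): 51% × 28% × 41% × 12% = 0.702576% of Brightpath Partners LP.
Chain via Slate Industries Corp. → Granite Holdings Ltd → Talon Energy Co. (R2): 57% × 91% × 89% × 19% = 8.771217% of Brightpath Partners LP.
Aggregating (R1): 0.702576% + 8.771217% = 9.473793%.

9.473793%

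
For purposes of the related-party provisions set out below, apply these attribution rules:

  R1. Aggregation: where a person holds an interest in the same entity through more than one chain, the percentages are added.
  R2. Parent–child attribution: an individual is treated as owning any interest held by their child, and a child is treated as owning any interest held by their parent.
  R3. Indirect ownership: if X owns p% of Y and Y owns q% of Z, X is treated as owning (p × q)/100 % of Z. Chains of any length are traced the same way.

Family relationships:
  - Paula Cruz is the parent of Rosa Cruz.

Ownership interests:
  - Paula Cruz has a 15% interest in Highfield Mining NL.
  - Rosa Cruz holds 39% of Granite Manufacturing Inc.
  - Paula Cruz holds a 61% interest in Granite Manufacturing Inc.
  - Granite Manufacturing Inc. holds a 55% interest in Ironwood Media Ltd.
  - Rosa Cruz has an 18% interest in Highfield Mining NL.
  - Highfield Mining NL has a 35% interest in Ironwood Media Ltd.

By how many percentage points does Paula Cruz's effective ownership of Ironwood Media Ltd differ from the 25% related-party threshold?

41.55

By parent–child attribution (R2), Paula Cruz is treated as also owning Rosa Cruz's interest in Highfield Mining NL, giving 15% + 18% = 33%.
By parent–child attribution (R2), Paula Cruz is treated as also owning Rosa Cruz's interest in Granite Manufacturing Inc, giving 61% + 39% = 100%.
Chain via Highfield Mining NL (R3): 33% × 35% = 11.55% of Ironwood Media Ltd.
Chain via Granite Manufacturing Inc. (R3): 100% × 55% = 55% of Ironwood Media Ltd.
Aggregating (R1): 11.55% + 55% = 66.55%.
66.55% exceeds the 25% threshold by 41.55 percentage points.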